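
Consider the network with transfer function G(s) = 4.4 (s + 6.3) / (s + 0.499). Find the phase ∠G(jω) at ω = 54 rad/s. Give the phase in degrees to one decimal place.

∠(j54 + 6.3) = arctan(54/6.3) = 83.35°
∠(j54 + 0.499) = arctan(54/0.499) = 89.47°
∠G(j54) = 83.35° − 89.47° = -6.12°

-6.1°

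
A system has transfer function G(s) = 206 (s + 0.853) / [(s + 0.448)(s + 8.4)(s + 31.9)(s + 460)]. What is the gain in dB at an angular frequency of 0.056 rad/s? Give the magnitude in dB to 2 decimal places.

-49.99 dB

|j0.056 + 0.853| = √(0.056² + 0.853²) = 0.8548
|j0.056 + 0.448| = √(0.056² + 0.448²) = 0.4515
|j0.056 + 8.4| = √(0.056² + 8.4²) = 8.4
|j0.056 + 31.9| = √(0.056² + 31.9²) = 31.9
|j0.056 + 460| = √(0.056² + 460²) = 460
|G(j0.056)| = 206 × 0.8548 / (0.4515 × 8.4 × 31.9 × 460) = 0.0031642
20 log₁₀(0.0031642) = -49.995 dB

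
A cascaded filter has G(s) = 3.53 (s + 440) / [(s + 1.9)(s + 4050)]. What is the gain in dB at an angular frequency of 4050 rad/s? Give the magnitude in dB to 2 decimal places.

-64.15 dB

|j4050 + 440| = √(4050² + 440²) = 4074
|j4050 + 1.9| = √(4050² + 1.9²) = 4050
|j4050 + 4050| = √(4050² + 4050²) = 5728
|G(j4050)| = 3.53 × 4074 / (4050 × 5728) = 0.00061994
20 log₁₀(0.00061994) = -64.153 dB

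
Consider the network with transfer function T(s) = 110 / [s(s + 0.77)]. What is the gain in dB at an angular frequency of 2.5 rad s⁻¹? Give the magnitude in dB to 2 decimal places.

|j2.5 + 0.77| = √(2.5² + 0.77²) = 2.616
|j2.5| = 2.5
|T(j2.5)| = 110 / (2.616 × 2.5) = 16.82
20 log₁₀(16.82) = 24.517 dB

24.52 dB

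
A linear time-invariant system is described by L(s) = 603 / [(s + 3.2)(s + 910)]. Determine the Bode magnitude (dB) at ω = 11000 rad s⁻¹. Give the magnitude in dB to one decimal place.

-106.1 dB

|j11000 + 3.2| = √(11000² + 3.2²) = 1.1e+04
|j11000 + 910| = √(11000² + 910²) = 1.104e+04
|L(j11000)| = 603 / (1.1e+04 × 1.104e+04) = 4.9665e-06
20 log₁₀(4.9665e-06) = -106.08 dB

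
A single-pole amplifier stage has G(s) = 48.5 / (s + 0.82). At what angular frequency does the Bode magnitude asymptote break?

0.82 rad/sec

The single real pole at s = −0.82 gives a corner at ω = 0.82 rad/sec.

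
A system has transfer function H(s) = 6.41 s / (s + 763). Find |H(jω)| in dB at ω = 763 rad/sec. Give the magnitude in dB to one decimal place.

13.1 dB

|j763| = 763
|j763 + 763| = √(763² + 763²) = 1079
|H(j763)| = 6.41 × 763 / 1079 = 4.5326
20 log₁₀(4.5326) = 13.13 dB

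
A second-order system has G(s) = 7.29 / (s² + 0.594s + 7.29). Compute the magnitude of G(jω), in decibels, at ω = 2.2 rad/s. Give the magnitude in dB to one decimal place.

8.4 dB

|(j2.2)² + 0.594(j2.2) + 7.29| = |2.45 + j1.3068| = 2.777
|G(j2.2)| = 7.29 / 2.777 = 2.6254
20 log₁₀(2.6254) = 8.38 dB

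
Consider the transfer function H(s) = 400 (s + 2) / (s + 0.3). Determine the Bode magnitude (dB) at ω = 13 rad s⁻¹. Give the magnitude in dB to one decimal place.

|j13 + 2| = √(13² + 2²) = 13.15
|j13 + 0.3| = √(13² + 0.3²) = 13
|H(j13)| = 400 × 13.15 / 13 = 404.6
20 log₁₀(404.6) = 52.14 dB

52.1 dB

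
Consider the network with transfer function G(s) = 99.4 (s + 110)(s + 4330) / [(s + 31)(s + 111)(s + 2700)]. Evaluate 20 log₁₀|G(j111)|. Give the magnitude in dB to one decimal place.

2.8 dB

|j111 + 110| = √(111² + 110²) = 156.3
|j111 + 4330| = √(111² + 4330²) = 4331
|j111 + 31| = √(111² + 31²) = 115.2
|j111 + 111| = √(111² + 111²) = 157
|j111 + 2700| = √(111² + 2700²) = 2702
|G(j111)| = 99.4 × 156.3 × 4331 / (115.2 × 157 × 2702) = 1.3763
20 log₁₀(1.3763) = 2.77 dB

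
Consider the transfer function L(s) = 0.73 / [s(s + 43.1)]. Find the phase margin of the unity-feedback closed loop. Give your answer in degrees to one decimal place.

90.0 deg

Gain crossover: |L(jω)| = 1 at ω ≈ 0.0169 rad/s.
∠L(j0.0169) = −90° − arctan(0.0169/43.1) ≈ -90.02°
PM = 180° + (-90.02°) = 89.98°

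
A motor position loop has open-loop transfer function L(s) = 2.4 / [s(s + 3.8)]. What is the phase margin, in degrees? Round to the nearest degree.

Gain crossover: |L(jω)| = 1 at ω ≈ 0.623 rad/s.
∠L(j0.623) = −90° − arctan(0.623/3.8) ≈ -99.31°
PM = 180° + (-99.31°) = 80.69°

81 deg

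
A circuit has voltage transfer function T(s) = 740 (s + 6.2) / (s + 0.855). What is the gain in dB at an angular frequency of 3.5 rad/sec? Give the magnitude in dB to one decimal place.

63.3 dB

|j3.5 + 6.2| = √(3.5² + 6.2²) = 7.12
|j3.5 + 0.855| = √(3.5² + 0.855²) = 3.603
|T(j3.5)| = 740 × 7.12 / 3.603 = 1462.3
20 log₁₀(1462.3) = 63.30 dB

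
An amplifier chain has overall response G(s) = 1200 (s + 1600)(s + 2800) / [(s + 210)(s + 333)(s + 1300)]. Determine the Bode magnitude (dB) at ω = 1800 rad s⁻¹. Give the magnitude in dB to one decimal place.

2.3 dB

|j1800 + 1600| = √(1800² + 1600²) = 2408
|j1800 + 2800| = √(1800² + 2800²) = 3329
|j1800 + 210| = √(1800² + 210²) = 1812
|j1800 + 333| = √(1800² + 333²) = 1831
|j1800 + 1300| = √(1800² + 1300²) = 2220
|G(j1800)| = 1200 × 2408 × 3329 / (1812 × 1831 × 2220) = 1.306
20 log₁₀(1.306) = 2.32 dB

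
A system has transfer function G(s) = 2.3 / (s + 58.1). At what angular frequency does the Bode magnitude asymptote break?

58.1 rad/sec

The single real pole at s = −58.1 gives a corner at ω = 58.1 rad/sec.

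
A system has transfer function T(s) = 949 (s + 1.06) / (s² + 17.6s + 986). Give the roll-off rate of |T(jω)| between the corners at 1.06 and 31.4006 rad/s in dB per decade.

20 dB/decade

In this band the factors already past their corner are: zero at 1.06; net slope = 20 dB/decade.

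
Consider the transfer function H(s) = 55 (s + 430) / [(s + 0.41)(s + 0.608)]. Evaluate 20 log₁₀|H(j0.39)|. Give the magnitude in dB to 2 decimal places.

95.25 dB

|j0.39 + 430| = √(0.39² + 430²) = 430
|j0.39 + 0.41| = √(0.39² + 0.41²) = 0.5659
|j0.39 + 0.608| = √(0.39² + 0.608²) = 0.7223
|H(j0.39)| = 55 × 430 / (0.5659 × 0.7223) = 57861
20 log₁₀(57861) = 95.248 dB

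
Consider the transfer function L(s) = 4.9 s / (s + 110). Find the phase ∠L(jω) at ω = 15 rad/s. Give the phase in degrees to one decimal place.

∠(j15) = 90.00°
∠(j15 + 110) = arctan(15/110) = 7.77°
∠L(j15) = 90.00° − 7.77° = 82.23°

82.2°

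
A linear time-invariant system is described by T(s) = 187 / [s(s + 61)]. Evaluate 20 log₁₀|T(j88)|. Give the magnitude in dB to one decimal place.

|j88 + 61| = √(88² + 61²) = 107.1
|j88| = 88
|T(j88)| = 187 / (107.1 × 88) = 0.019846
20 log₁₀(0.019846) = -34.05 dB

-34.0 dB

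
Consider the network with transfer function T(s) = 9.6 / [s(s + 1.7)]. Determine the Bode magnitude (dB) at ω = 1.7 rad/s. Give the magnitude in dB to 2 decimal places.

7.42 dB

|j1.7 + 1.7| = √(1.7² + 1.7²) = 2.404
|j1.7| = 1.7
|T(j1.7)| = 9.6 / (2.404 × 1.7) = 2.3489
20 log₁₀(2.3489) = 7.417 dB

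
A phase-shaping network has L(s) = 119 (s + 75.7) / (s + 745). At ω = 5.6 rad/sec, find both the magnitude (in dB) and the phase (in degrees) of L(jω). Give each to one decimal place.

|L| = 21.7 dB, ∠L = 3.8°

|j5.6 + 75.7| = √(5.6² + 75.7²) = 75.91
|j5.6 + 745| = √(5.6² + 745²) = 745
|L(j5.6)| = 119 × 75.91 / 745 = 12.124
20 log₁₀(12.124) = 21.67 dB
∠(j5.6 + 75.7) = arctan(5.6/75.7) = 4.23°
∠(j5.6 + 745) = arctan(5.6/745) = 0.43°
∠L(j5.6) = 4.23° − 0.43° = 3.80°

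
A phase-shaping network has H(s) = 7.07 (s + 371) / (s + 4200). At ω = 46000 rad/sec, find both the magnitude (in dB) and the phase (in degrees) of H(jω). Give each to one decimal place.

|j46000 + 371| = √(46000² + 371²) = 4.6e+04
|j46000 + 4200| = √(46000² + 4200²) = 4.619e+04
|H(j46000)| = 7.07 × 4.6e+04 / 4.619e+04 = 7.0409
20 log₁₀(7.0409) = 16.95 dB
∠(j46000 + 371) = arctan(46000/371) = 89.54°
∠(j46000 + 4200) = arctan(46000/4200) = 84.78°
∠H(j46000) = 89.54° − 84.78° = 4.75°

|H| = 17.0 dB, ∠H = 4.8°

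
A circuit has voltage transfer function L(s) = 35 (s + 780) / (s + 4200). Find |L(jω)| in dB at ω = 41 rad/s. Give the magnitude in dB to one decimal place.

|j41 + 780| = √(41² + 780²) = 781.1
|j41 + 4200| = √(41² + 4200²) = 4200
|L(j41)| = 35 × 781.1 / 4200 = 6.5087
20 log₁₀(6.5087) = 16.27 dB

16.3 dB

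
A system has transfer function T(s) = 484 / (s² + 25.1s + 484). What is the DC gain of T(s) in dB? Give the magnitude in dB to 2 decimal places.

T(0) = 484 / 484 = 1
20 log₁₀(1) = 0.000 dB

0.00 dB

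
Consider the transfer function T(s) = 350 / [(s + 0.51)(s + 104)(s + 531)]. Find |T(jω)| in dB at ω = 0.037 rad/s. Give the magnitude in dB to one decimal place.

|j0.037 + 0.51| = √(0.037² + 0.51²) = 0.5113
|j0.037 + 104| = √(0.037² + 104²) = 104
|j0.037 + 531| = √(0.037² + 531²) = 531
|T(j0.037)| = 350 / (0.5113 × 104 × 531) = 0.012395
20 log₁₀(0.012395) = -38.14 dB

-38.1 dB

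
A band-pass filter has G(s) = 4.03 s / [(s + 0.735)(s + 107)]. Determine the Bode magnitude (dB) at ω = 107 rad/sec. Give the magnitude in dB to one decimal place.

|j107| = 107
|j107 + 0.735| = √(107² + 0.735²) = 107
|j107 + 107| = √(107² + 107²) = 151.3
|G(j107)| = 4.03 × 107 / (107 × 151.3) = 0.026632
20 log₁₀(0.026632) = -31.49 dB

-31.5 dB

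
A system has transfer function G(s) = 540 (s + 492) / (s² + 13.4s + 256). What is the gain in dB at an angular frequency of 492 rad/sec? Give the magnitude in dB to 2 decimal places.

|j492 + 492| = √(492² + 492²) = 695.8
|(j492)² + 13.4(j492) + 256| = |-2.4181e+05 + j6592.8| = 2.419e+05
|G(j492)| = 540 × 695.8 / 2.419e+05 = 1.5533
20 log₁₀(1.5533) = 3.825 dB

3.82 dB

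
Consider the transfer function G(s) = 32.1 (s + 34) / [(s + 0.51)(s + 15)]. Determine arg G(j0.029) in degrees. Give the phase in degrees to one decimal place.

∠(j0.029 + 34) = arctan(0.029/34) = 0.05°
∠(j0.029 + 0.51) = arctan(0.029/0.51) = 3.25°
∠(j0.029 + 15) = arctan(0.029/15) = 0.11°
∠G(j0.029) = 0.05° − (3.25° + 0.11°) = -3.32°

-3.3°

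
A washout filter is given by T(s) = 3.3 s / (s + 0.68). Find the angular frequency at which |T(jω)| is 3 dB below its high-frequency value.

0.68 rad/sec

For a single-pole high-pass, the −3 dB point is at the pole: ω = 0.68 rad/sec.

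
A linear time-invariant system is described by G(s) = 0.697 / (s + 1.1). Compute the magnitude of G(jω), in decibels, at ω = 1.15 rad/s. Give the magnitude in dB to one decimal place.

|j1.15 + 1.1| = √(1.15² + 1.1²) = 1.591
|G(j1.15)| = 0.697 / 1.591 = 0.43798
20 log₁₀(0.43798) = -7.17 dB

-7.2 dB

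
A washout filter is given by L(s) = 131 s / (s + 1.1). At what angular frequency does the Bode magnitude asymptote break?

1.1 rad/s

The single real pole at s = −1.1 gives a corner at ω = 1.1 rad/s.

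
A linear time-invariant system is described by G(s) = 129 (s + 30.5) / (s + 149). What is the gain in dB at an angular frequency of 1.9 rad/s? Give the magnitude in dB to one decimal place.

28.5 dB

|j1.9 + 30.5| = √(1.9² + 30.5²) = 30.56
|j1.9 + 149| = √(1.9² + 149²) = 149
|G(j1.9)| = 129 × 30.56 / 149 = 26.455
20 log₁₀(26.455) = 28.45 dB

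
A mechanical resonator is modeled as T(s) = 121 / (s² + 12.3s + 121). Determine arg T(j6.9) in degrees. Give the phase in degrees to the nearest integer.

-49°

∠[(j6.9)² + 12.3(j6.9) + 121] = ∠[73.39 + j84.87] = 49.15°
∠T(j6.9) = −49.15° = -49.15°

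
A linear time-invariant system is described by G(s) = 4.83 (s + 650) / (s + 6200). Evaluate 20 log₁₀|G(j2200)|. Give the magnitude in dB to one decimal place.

|j2200 + 650| = √(2200² + 650²) = 2294
|j2200 + 6200| = √(2200² + 6200²) = 6579
|G(j2200)| = 4.83 × 2294 / 6579 = 1.6842
20 log₁₀(1.6842) = 4.53 dB

4.5 dB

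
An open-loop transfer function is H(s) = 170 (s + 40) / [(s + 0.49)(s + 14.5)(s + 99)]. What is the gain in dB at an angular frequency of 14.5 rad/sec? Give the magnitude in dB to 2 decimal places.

|j14.5 + 40| = √(14.5² + 40²) = 42.55
|j14.5 + 0.49| = √(14.5² + 0.49²) = 14.51
|j14.5 + 14.5| = √(14.5² + 14.5²) = 20.51
|j14.5 + 99| = √(14.5² + 99²) = 100.1
|H(j14.5)| = 170 × 42.55 / (14.51 × 20.51 × 100.1) = 0.24298
20 log₁₀(0.24298) = -12.288 dB

-12.29 dB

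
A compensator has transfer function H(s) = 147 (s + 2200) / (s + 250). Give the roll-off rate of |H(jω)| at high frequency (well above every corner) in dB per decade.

With 1 zero and 1 pole, the high-frequency asymptotic slope is 20 × (1 − 1) = 0 dB/decade.

0 dB/decade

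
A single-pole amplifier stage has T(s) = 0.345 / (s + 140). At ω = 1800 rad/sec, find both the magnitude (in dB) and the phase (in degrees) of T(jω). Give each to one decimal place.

|T| = -74.4 dB, ∠T = -85.6 deg

|j1800 + 140| = √(1800² + 140²) = 1805
|T(j1800)| = 0.345 / 1805 = 0.00019109
20 log₁₀(0.00019109) = -74.38 dB
∠(j1800 + 140) = arctan(1800/140) = 85.55°
∠T(j1800) = −85.55° = -85.55°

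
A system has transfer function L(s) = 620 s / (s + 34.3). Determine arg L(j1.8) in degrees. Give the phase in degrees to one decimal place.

87.0°

∠(j1.8) = 90.00°
∠(j1.8 + 34.3) = arctan(1.8/34.3) = 3.00°
∠L(j1.8) = 90.00° − 3.00° = 87.00°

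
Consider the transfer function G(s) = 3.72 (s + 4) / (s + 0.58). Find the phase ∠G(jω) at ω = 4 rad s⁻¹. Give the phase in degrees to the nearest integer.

∠(j4 + 4) = arctan(4/4) = 45.00°
∠(j4 + 0.58) = arctan(4/0.58) = 81.75°
∠G(j4) = 45.00° − 81.75° = -36.75°

-37 deg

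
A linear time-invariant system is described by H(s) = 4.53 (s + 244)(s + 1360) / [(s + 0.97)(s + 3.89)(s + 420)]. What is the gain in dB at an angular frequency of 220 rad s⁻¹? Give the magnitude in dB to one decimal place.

|j220 + 244| = √(220² + 244²) = 328.5
|j220 + 1360| = √(220² + 1360²) = 1378
|j220 + 0.97| = √(220² + 0.97²) = 220
|j220 + 3.89| = √(220² + 3.89²) = 220
|j220 + 420| = √(220² + 420²) = 474.1
|H(j220)| = 4.53 × 328.5 × 1378 / (220 × 220 × 474.1) = 0.089333
20 log₁₀(0.089333) = -20.98 dB

-21.0 dB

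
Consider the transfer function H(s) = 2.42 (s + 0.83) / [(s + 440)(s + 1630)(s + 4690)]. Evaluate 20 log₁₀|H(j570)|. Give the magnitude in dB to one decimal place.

|j570 + 0.83| = √(570² + 0.83²) = 570
|j570 + 440| = √(570² + 440²) = 720.1
|j570 + 1630| = √(570² + 1630²) = 1727
|j570 + 4690| = √(570² + 4690²) = 4725
|H(j570)| = 2.42 × 570 / (720.1 × 1727 × 4725) = 2.3481e-07
20 log₁₀(2.3481e-07) = -132.59 dB

-132.6 dB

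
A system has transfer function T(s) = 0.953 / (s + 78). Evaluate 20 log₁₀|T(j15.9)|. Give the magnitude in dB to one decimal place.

-38.4 dB

|j15.9 + 78| = √(15.9² + 78²) = 79.6
|T(j15.9)| = 0.953 / 79.6 = 0.011972
20 log₁₀(0.011972) = -38.44 dB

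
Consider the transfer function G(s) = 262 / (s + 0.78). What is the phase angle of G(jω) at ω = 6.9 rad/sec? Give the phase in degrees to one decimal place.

-83.6°

∠(j6.9 + 0.78) = arctan(6.9/0.78) = 83.55°
∠G(j6.9) = −83.55° = -83.55°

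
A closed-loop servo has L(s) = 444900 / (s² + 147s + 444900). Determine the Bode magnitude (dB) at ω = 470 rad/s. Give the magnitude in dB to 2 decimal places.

5.57 dB

|(j470)² + 147(j470) + 444900| = |2.24e+05 + j69090| = 2.344e+05
|L(j470)| = 444900 / 2.344e+05 = 1.8979
20 log₁₀(1.8979) = 5.566 dB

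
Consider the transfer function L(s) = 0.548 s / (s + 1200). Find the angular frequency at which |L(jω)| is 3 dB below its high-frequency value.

1200 rad s⁻¹

For a single-pole high-pass, the −3 dB point is at the pole: ω = 1200 rad s⁻¹.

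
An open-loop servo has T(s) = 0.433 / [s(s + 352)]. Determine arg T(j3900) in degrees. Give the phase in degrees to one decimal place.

∠(j3900 + 352) = arctan(3900/352) = 84.84°
∠(j3900) = 90.00°
∠T(j3900) = − (84.84° + 90.00°) = -174.84°

-174.8°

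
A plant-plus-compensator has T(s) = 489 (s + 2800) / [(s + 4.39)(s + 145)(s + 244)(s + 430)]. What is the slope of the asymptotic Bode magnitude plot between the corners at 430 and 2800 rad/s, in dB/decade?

In this band the factors already past their corner are: pole at 4.39, pole at 145, pole at 244, pole at 430; net slope = -80 dB/decade.

-80 dB/decade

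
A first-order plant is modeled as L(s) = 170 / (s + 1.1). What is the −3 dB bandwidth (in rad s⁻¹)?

1.1 rad s⁻¹

For a single-pole low-pass, the −3 dB point is at the pole: ω = 1.1 rad s⁻¹.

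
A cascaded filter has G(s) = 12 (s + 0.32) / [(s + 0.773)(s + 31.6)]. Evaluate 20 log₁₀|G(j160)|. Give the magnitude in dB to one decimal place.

-22.7 dB

|j160 + 0.32| = √(160² + 0.32²) = 160
|j160 + 0.773| = √(160² + 0.773²) = 160
|j160 + 31.6| = √(160² + 31.6²) = 163.1
|G(j160)| = 12 × 160 / (160 × 163.1) = 0.073578
20 log₁₀(0.073578) = -22.67 dB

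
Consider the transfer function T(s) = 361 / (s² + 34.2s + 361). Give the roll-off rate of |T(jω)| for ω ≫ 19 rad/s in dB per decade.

-40 dB/decade

With 0 zeros and 2 poles, the high-frequency asymptotic slope is 20 × (0 − 2) = -40 dB/decade.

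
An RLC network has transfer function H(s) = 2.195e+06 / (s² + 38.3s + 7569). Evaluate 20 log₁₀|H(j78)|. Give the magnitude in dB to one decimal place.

56.4 dB

|(j78)² + 38.3(j78) + 7569| = |1485 + j2987.4| = 3336
|H(j78)| = 2.195e+06 / 3336 = 657.95
20 log₁₀(657.95) = 56.36 dB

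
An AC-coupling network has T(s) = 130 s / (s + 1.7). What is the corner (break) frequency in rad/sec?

The single real pole at s = −1.7 gives a corner at ω = 1.7 rad/sec.

1.7 rad/sec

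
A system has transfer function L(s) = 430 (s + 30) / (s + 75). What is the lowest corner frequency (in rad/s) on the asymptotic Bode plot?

Break frequencies occur at each pole and zero magnitude: 30 rad/s, 75 rad/s.
The lowest is 30 rad/s.

30 rad/s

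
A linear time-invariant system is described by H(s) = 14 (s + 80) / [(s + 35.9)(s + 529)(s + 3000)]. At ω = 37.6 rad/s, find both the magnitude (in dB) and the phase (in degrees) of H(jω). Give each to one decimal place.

|j37.6 + 80| = √(37.6² + 80²) = 88.4
|j37.6 + 35.9| = √(37.6² + 35.9²) = 51.99
|j37.6 + 529| = √(37.6² + 529²) = 530.3
|j37.6 + 3000| = √(37.6² + 3000²) = 3000
|H(j37.6)| = 14 × 88.4 / (51.99 × 530.3 × 3000) = 1.4961e-05
20 log₁₀(1.4961e-05) = -96.50 dB
∠(j37.6 + 80) = arctan(37.6/80) = 25.17°
∠(j37.6 + 35.9) = arctan(37.6/35.9) = 46.32°
∠(j37.6 + 529) = arctan(37.6/529) = 4.07°
∠(j37.6 + 3000) = arctan(37.6/3000) = 0.72°
∠H(j37.6) = 25.17° − (46.32° + 4.07° + 0.72°) = -25.94°

|H| = -96.5 dB, ∠H = -25.9°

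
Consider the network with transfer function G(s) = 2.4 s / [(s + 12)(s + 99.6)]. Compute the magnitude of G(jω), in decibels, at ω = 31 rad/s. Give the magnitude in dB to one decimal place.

|j31| = 31
|j31 + 12| = √(31² + 12²) = 33.24
|j31 + 99.6| = √(31² + 99.6²) = 104.3
|G(j31)| = 2.4 × 31 / (33.24 × 104.3) = 0.021456
20 log₁₀(0.021456) = -33.37 dB

-33.4 dB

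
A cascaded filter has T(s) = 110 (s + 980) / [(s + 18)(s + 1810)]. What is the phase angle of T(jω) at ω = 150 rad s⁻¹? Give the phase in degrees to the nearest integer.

∠(j150 + 980) = arctan(150/980) = 8.70°
∠(j150 + 18) = arctan(150/18) = 83.16°
∠(j150 + 1810) = arctan(150/1810) = 4.74°
∠T(j150) = 8.70° − (83.16° + 4.74°) = -79.19°

-79°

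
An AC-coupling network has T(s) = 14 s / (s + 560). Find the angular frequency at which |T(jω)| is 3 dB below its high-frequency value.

560 rad/s

For a single-pole high-pass, the −3 dB point is at the pole: ω = 560 rad/s.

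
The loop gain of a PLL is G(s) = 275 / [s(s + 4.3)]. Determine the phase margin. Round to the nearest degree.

15°

Gain crossover: |G(jω)| = 1 at ω ≈ 16.3 rad/sec.
∠G(j16.3) = −90° − arctan(16.3/4.3) ≈ -165.23°
PM = 180° + (-165.23°) = 14.77°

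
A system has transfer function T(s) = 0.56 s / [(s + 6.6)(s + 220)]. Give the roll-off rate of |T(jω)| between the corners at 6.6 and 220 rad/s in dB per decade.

In this band the factors already past their corner are: 1 differentiator zero, pole at 6.6; net slope = 0 dB/decade.

0 dB/decade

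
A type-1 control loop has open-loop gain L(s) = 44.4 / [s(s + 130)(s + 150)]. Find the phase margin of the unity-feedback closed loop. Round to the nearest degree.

90°

Gain crossover: |L(jω)| = 1 at ω ≈ 0.00228 rad/s.
∠L(j0.00228) = −90° − arctan(0.00228/130) − arctan(0.00228/150) ≈ -90.00°
PM = 180° + (-90.00°) = 90.00°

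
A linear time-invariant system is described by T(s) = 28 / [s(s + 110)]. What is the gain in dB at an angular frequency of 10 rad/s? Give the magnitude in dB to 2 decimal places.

|j10 + 110| = √(10² + 110²) = 110.5
|j10| = 10
|T(j10)| = 28 / (110.5 × 10) = 0.02535
20 log₁₀(0.02535) = -31.920 dB

-31.92 dB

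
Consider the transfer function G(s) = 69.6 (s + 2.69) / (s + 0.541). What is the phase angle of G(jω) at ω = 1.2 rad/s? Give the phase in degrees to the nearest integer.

∠(j1.2 + 2.69) = arctan(1.2/2.69) = 24.04°
∠(j1.2 + 0.541) = arctan(1.2/0.541) = 65.73°
∠G(j1.2) = 24.04° − 65.73° = -41.69°

-42°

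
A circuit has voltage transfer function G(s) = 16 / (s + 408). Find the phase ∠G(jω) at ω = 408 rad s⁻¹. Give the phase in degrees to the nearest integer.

-45°

∠(j408 + 408) = arctan(408/408) = 45.00°
∠G(j408) = −45.00° = -45.00°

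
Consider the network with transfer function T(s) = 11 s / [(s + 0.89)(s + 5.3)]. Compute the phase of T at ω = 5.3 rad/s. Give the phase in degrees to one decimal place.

-35.5 deg

∠(j5.3) = 90.00°
∠(j5.3 + 0.89) = arctan(5.3/0.89) = 80.47°
∠(j5.3 + 5.3) = arctan(5.3/5.3) = 45.00°
∠T(j5.3) = 90.00° − (80.47° + 45.00°) = -35.47°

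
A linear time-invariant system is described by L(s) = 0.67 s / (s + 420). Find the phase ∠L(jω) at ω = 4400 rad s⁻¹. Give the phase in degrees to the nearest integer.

5°

∠(j4400) = 90.00°
∠(j4400 + 420) = arctan(4400/420) = 84.55°
∠L(j4400) = 90.00° − 84.55° = 5.45°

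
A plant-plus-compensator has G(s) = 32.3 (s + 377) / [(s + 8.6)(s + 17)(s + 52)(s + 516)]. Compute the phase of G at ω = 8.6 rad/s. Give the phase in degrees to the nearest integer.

-81°

∠(j8.6 + 377) = arctan(8.6/377) = 1.31°
∠(j8.6 + 8.6) = arctan(8.6/8.6) = 45.00°
∠(j8.6 + 17) = arctan(8.6/17) = 26.83°
∠(j8.6 + 52) = arctan(8.6/52) = 9.39°
∠(j8.6 + 516) = arctan(8.6/516) = 0.95°
∠G(j8.6) = 1.31° − (45.00° + 26.83° + 9.39° + 0.95°) = -80.87°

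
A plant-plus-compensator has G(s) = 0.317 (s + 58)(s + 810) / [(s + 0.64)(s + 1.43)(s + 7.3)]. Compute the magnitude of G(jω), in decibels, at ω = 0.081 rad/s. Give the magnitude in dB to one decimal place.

66.9 dB

|j0.081 + 58| = √(0.081² + 58²) = 58
|j0.081 + 810| = √(0.081² + 810²) = 810
|j0.081 + 0.64| = √(0.081² + 0.64²) = 0.6451
|j0.081 + 1.43| = √(0.081² + 1.43²) = 1.432
|j0.081 + 7.3| = √(0.081² + 7.3²) = 7.3
|G(j0.081)| = 0.317 × 58 × 810 / (0.6451 × 1.432 × 7.3) = 2207.8
20 log₁₀(2207.8) = 66.88 dB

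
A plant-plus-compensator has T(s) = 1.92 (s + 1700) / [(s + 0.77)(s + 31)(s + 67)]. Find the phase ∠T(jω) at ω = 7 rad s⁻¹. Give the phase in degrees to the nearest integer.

-102°

∠(j7 + 1700) = arctan(7/1700) = 0.24°
∠(j7 + 0.77) = arctan(7/0.77) = 83.72°
∠(j7 + 31) = arctan(7/31) = 12.72°
∠(j7 + 67) = arctan(7/67) = 5.96°
∠T(j7) = 0.24° − (83.72° + 12.72° + 5.96°) = -102.18°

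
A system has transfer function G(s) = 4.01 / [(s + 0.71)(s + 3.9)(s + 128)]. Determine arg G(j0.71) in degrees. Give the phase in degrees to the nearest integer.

∠(j0.71 + 0.71) = arctan(0.71/0.71) = 45.00°
∠(j0.71 + 3.9) = arctan(0.71/3.9) = 10.32°
∠(j0.71 + 128) = arctan(0.71/128) = 0.32°
∠G(j0.71) = − (45.00° + 10.32° + 0.32°) = -55.64°

-56°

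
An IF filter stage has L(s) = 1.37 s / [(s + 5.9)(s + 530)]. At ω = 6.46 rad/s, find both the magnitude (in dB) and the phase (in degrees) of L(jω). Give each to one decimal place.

|L| = -54.4 dB, ∠L = 41.7°

|j6.46| = 6.46
|j6.46 + 5.9| = √(6.46² + 5.9²) = 8.749
|j6.46 + 530| = √(6.46² + 530²) = 530
|L(j6.46)| = 1.37 × 6.46 / (8.749 × 530) = 0.0019085
20 log₁₀(0.0019085) = -54.39 dB
∠(j6.46) = 90.00°
∠(j6.46 + 5.9) = arctan(6.46/5.9) = 47.59°
∠(j6.46 + 530) = arctan(6.46/530) = 0.70°
∠L(j6.46) = 90.00° − (47.59° + 0.70°) = 41.71°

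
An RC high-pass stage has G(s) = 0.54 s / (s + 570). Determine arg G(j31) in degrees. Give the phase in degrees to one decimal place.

∠(j31) = 90.00°
∠(j31 + 570) = arctan(31/570) = 3.11°
∠G(j31) = 90.00° − 3.11° = 86.89°

86.9 deg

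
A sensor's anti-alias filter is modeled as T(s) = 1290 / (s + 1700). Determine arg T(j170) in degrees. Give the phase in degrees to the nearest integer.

-6°

∠(j170 + 1700) = arctan(170/1700) = 5.71°
∠T(j170) = −5.71° = -5.71°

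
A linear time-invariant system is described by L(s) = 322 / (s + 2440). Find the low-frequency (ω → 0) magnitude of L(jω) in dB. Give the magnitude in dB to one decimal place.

L(0) = 322 / 2440 = 0.13197
20 log₁₀(0.13197) = -17.59 dB

-17.6 dB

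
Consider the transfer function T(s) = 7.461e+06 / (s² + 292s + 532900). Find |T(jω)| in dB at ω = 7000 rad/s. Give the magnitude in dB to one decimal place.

-16.3 dB

|(j7000)² + 292(j7000) + 532900| = |-4.8467e+07 + j2.044e+06| = 4.851e+07
|T(j7000)| = 7.461e+06 / 4.851e+07 = 0.1538
20 log₁₀(0.1538) = -16.26 dB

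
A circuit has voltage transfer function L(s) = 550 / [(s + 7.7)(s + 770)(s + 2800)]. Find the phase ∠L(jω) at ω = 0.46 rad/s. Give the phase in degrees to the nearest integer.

-3°

∠(j0.46 + 7.7) = arctan(0.46/7.7) = 3.42°
∠(j0.46 + 770) = arctan(0.46/770) = 0.03°
∠(j0.46 + 2800) = arctan(0.46/2800) = 0.01°
∠L(j0.46) = − (3.42° + 0.03° + 0.01°) = -3.46°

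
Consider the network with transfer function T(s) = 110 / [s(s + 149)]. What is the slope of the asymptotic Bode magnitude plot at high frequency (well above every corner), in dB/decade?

With 0 zeros and 2 poles, the high-frequency asymptotic slope is 20 × (0 − 2) = -40 dB/decade.

-40 dB/decade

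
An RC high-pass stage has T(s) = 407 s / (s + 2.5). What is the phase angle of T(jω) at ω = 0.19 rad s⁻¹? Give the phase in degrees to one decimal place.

85.7°

∠(j0.19) = 90.00°
∠(j0.19 + 2.5) = arctan(0.19/2.5) = 4.35°
∠T(j0.19) = 90.00° − 4.35° = 85.65°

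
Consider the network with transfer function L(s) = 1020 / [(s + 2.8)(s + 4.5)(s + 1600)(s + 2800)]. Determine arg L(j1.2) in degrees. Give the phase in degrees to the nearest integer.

-38°

∠(j1.2 + 2.8) = arctan(1.2/2.8) = 23.20°
∠(j1.2 + 4.5) = arctan(1.2/4.5) = 14.93°
∠(j1.2 + 1600) = arctan(1.2/1600) = 0.04°
∠(j1.2 + 2800) = arctan(1.2/2800) = 0.02°
∠L(j1.2) = − (23.20° + 14.93° + 0.04° + 0.02°) = -38.20°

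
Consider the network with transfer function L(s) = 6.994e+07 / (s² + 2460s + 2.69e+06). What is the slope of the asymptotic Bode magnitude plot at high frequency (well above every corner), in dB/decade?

With 0 zeros and 2 poles, the high-frequency asymptotic slope is 20 × (0 − 2) = -40 dB/decade.

-40 dB/decade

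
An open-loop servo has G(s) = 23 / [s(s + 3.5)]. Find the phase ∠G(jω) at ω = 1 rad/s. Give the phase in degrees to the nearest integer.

-106°

∠(j1 + 3.5) = arctan(1/3.5) = 15.95°
∠(j1) = 90.00°
∠G(j1) = − (15.95° + 90.00°) = -105.95°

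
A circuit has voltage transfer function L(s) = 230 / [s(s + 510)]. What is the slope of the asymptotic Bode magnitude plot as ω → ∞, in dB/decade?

With 0 zeros and 2 poles, the high-frequency asymptotic slope is 20 × (0 − 2) = -40 dB/decade.

-40 dB/decade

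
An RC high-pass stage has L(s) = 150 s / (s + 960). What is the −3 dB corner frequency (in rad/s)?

For a single-pole high-pass, the −3 dB point is at the pole: ω = 960 rad/s.

960 rad/s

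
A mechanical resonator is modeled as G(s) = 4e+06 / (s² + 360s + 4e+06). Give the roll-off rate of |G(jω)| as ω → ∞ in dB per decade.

-40 dB/decade

With 0 zeros and 2 poles, the high-frequency asymptotic slope is 20 × (0 − 2) = -40 dB/decade.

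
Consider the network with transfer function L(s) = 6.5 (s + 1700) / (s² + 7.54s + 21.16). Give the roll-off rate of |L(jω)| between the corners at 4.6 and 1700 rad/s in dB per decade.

In this band the factors already past their corner are: complex pole pair at ωₙ ≈ 4.6; net slope = -40 dB/decade.

-40 dB/decade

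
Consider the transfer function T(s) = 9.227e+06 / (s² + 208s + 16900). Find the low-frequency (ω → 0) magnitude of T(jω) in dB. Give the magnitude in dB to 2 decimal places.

54.74 dB

T(0) = 9.227e+06 / 16900 = 545.98
20 log₁₀(545.98) = 54.743 dB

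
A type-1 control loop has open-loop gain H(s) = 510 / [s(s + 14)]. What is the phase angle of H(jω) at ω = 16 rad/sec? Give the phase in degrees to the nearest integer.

∠(j16 + 14) = arctan(16/14) = 48.81°
∠(j16) = 90.00°
∠H(j16) = − (48.81° + 90.00°) = -138.81°

-139°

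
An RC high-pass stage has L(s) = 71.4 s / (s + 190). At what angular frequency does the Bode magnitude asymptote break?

The single real pole at s = −190 gives a corner at ω = 190 rad/s.

190 rad/s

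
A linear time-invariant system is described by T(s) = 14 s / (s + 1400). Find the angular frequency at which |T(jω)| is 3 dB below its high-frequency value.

1400 rad/s

For a single-pole high-pass, the −3 dB point is at the pole: ω = 1400 rad/s.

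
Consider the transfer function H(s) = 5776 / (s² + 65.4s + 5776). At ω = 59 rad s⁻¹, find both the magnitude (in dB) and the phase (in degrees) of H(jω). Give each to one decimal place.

|H| = 2.2 dB, ∠H = -59.3 deg

|(j59)² + 65.4(j59) + 5776| = |2295 + j3858.6| = 4490
|H(j59)| = 5776 / 4490 = 1.2866
20 log₁₀(1.2866) = 2.19 dB
∠[(j59)² + 65.4(j59) + 5776] = ∠[2295 + j3858.6] = 59.26°
∠H(j59) = −59.26° = -59.26°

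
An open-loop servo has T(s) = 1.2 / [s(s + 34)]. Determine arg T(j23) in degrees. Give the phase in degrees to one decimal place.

-124.1°

∠(j23 + 34) = arctan(23/34) = 34.08°
∠(j23) = 90.00°
∠T(j23) = − (34.08° + 90.00°) = -124.08°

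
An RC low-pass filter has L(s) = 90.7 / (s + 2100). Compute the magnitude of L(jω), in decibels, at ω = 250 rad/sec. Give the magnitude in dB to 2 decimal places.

|j250 + 2100| = √(250² + 2100²) = 2115
|L(j250)| = 90.7 / 2115 = 0.042888
20 log₁₀(0.042888) = -27.353 dB

-27.35 dB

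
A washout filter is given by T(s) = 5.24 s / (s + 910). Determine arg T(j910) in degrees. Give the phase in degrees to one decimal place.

∠(j910) = 90.00°
∠(j910 + 910) = arctan(910/910) = 45.00°
∠T(j910) = 90.00° − 45.00° = 45.00°

45.0 deg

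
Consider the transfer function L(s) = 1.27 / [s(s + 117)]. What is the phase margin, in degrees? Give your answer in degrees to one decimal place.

90.0°

Gain crossover: |L(jω)| = 1 at ω ≈ 0.0109 rad/s.
∠L(j0.0109) = −90° − arctan(0.0109/117) ≈ -90.01°
PM = 180° + (-90.01°) = 89.99°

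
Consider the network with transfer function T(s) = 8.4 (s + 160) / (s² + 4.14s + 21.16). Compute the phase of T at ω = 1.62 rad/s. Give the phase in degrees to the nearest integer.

∠(j1.62 + 160) = arctan(1.62/160) = 0.58°
∠[(j1.62)² + 4.14(j1.62) + 21.16] = ∠[18.536 + j6.7068] = 19.89°
∠T(j1.62) = 0.58° − 19.89° = -19.31°

-19°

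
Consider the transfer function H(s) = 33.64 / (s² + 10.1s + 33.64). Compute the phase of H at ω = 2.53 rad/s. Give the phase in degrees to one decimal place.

∠[(j2.53)² + 10.1(j2.53) + 33.64] = ∠[27.239 + j25.553] = 43.17°
∠H(j2.53) = −43.17° = -43.17°

-43.2 deg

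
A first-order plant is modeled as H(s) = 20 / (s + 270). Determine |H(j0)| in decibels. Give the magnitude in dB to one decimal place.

-22.6 dB

H(0) = 20 / 270 = 0.074074
20 log₁₀(0.074074) = -22.61 dB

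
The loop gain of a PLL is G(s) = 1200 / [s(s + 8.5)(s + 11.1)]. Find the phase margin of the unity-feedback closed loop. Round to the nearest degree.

Gain crossover: |G(jω)| = 1 at ω ≈ 7.73 rad s⁻¹.
∠G(j7.73) = −90° − arctan(7.73/8.5) − arctan(7.73/11.1) ≈ -167.10°
PM = 180° + (-167.10°) = 12.90°

13 deg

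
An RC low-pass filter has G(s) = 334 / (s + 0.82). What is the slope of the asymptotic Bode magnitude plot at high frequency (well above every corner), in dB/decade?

-20 dB/decade

With 0 zeros and 1 pole, the high-frequency asymptotic slope is 20 × (0 − 1) = -20 dB/decade.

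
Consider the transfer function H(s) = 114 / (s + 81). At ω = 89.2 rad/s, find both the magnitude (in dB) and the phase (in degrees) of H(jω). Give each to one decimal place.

|j89.2 + 81| = √(89.2² + 81²) = 120.5
|H(j89.2)| = 114 / 120.5 = 0.94614
20 log₁₀(0.94614) = -0.48 dB
∠(j89.2 + 81) = arctan(89.2/81) = 47.76°
∠H(j89.2) = −47.76° = -47.76°

|H| = -0.5 dB, ∠H = -47.8°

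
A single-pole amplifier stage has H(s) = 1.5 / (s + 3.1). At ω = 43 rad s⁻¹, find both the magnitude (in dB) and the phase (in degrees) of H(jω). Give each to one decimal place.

|j43 + 3.1| = √(43² + 3.1²) = 43.11
|H(j43)| = 1.5 / 43.11 = 0.034793
20 log₁₀(0.034793) = -29.17 dB
∠(j43 + 3.1) = arctan(43/3.1) = 85.88°
∠H(j43) = −85.88° = -85.88°

|H| = -29.2 dB, ∠H = -85.9°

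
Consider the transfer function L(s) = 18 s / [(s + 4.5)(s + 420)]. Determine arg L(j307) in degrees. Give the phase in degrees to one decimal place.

∠(j307) = 90.00°
∠(j307 + 4.5) = arctan(307/4.5) = 89.16°
∠(j307 + 420) = arctan(307/420) = 36.17°
∠L(j307) = 90.00° − (89.16° + 36.17°) = -35.33°

-35.3 deg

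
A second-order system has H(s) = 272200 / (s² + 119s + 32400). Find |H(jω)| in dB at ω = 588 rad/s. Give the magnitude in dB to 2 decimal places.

-1.43 dB

|(j588)² + 119(j588) + 32400| = |-3.1334e+05 + j69972| = 3.211e+05
|H(j588)| = 272200 / 3.211e+05 = 0.84781
20 log₁₀(0.84781) = -1.434 dB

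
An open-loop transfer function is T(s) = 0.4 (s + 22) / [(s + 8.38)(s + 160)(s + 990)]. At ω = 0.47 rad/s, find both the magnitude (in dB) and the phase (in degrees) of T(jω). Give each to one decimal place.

|T| = -103.6 dB, ∠T = -2.2°

|j0.47 + 22| = √(0.47² + 22²) = 22.01
|j0.47 + 8.38| = √(0.47² + 8.38²) = 8.393
|j0.47 + 160| = √(0.47² + 160²) = 160
|j0.47 + 990| = √(0.47² + 990²) = 990
|T(j0.47)| = 0.4 × 22.01 / (8.393 × 160 × 990) = 6.6206e-06
20 log₁₀(6.6206e-06) = -103.58 dB
∠(j0.47 + 22) = arctan(0.47/22) = 1.22°
∠(j0.47 + 8.38) = arctan(0.47/8.38) = 3.21°
∠(j0.47 + 160) = arctan(0.47/160) = 0.17°
∠(j0.47 + 990) = arctan(0.47/990) = 0.03°
∠T(j0.47) = 1.22° − (3.21° + 0.17° + 0.03°) = -2.18°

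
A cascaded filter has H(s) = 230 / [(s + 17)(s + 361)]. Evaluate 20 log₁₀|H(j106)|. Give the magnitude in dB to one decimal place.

-44.9 dB

|j106 + 17| = √(106² + 17²) = 107.4
|j106 + 361| = √(106² + 361²) = 376.2
|H(j106)| = 230 / (107.4 × 376.2) = 0.0056943
20 log₁₀(0.0056943) = -44.89 dB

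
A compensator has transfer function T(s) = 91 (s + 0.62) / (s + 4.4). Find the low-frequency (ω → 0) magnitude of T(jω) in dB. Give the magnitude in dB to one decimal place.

22.2 dB

T(0) = 91 × 0.62 / 4.4 = 12.823
20 log₁₀(12.823) = 22.16 dB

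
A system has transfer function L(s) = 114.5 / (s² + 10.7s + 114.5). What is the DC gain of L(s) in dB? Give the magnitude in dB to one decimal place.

0.0 dB

L(0) = 114.5 / 114.5 = 1
20 log₁₀(1) = 0.00 dB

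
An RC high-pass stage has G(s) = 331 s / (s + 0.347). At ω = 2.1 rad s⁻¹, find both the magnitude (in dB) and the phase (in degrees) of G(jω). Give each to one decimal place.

|j2.1| = 2.1
|j2.1 + 0.347| = √(2.1² + 0.347²) = 2.128
|G(j2.1)| = 331 × 2.1 / 2.128 = 326.57
20 log₁₀(326.57) = 50.28 dB
∠(j2.1) = 90.00°
∠(j2.1 + 0.347) = arctan(2.1/0.347) = 80.62°
∠G(j2.1) = 90.00° − 80.62° = 9.38°

|G| = 50.3 dB, ∠G = 9.4°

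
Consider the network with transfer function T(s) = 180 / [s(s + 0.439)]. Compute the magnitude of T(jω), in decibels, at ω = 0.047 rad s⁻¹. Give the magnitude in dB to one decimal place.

|j0.047 + 0.439| = √(0.047² + 0.439²) = 0.4415
|j0.047| = 0.047
|T(j0.047)| = 180 / (0.4415 × 0.047) = 8674.3
20 log₁₀(8674.3) = 78.76 dB

78.8 dB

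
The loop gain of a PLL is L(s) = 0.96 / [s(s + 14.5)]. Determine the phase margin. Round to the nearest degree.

Gain crossover: |L(jω)| = 1 at ω ≈ 0.0662 rad s⁻¹.
∠L(j0.0662) = −90° − arctan(0.0662/14.5) ≈ -90.26°
PM = 180° + (-90.26°) = 89.74°

90°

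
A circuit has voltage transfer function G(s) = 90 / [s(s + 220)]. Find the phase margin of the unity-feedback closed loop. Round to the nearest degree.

90 deg

Gain crossover: |G(jω)| = 1 at ω ≈ 0.409 rad/s.
∠G(j0.409) = −90° − arctan(0.409/220) ≈ -90.11°
PM = 180° + (-90.11°) = 89.89°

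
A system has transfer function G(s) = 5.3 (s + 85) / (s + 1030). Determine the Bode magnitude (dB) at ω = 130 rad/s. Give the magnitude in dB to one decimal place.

|j130 + 85| = √(130² + 85²) = 155.3
|j130 + 1030| = √(130² + 1030²) = 1038
|G(j130)| = 5.3 × 155.3 / 1038 = 0.79294
20 log₁₀(0.79294) = -2.02 dB

-2.0 dB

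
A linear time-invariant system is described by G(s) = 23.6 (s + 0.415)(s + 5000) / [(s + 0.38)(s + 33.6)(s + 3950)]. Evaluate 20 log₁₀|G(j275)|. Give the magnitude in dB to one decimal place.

-19.4 dB

|j275 + 0.415| = √(275² + 0.415²) = 275
|j275 + 5000| = √(275² + 5000²) = 5008
|j275 + 0.38| = √(275² + 0.38²) = 275
|j275 + 33.6| = √(275² + 33.6²) = 277
|j275 + 3950| = √(275² + 3950²) = 3960
|G(j275)| = 23.6 × 275 × 5008 / (275 × 277 × 3960) = 0.10773
20 log₁₀(0.10773) = -19.35 dB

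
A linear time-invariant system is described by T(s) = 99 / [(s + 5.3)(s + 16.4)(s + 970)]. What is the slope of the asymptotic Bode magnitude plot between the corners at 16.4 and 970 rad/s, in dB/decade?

-40 dB/decade

In this band the factors already past their corner are: pole at 5.3, pole at 16.4; net slope = -40 dB/decade.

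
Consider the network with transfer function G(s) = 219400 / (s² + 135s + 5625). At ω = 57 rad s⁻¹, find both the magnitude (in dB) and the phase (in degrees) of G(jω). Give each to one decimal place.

|(j57)² + 135(j57) + 5625| = |2376 + j7695| = 8053
|G(j57)| = 219400 / 8053 = 27.243
20 log₁₀(27.243) = 28.71 dB
∠[(j57)² + 135(j57) + 5625] = ∠[2376 + j7695] = 72.84°
∠G(j57) = −72.84° = -72.84°

|G| = 28.7 dB, ∠G = -72.8°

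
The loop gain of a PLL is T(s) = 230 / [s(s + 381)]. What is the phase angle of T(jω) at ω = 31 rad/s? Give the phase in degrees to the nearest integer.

-95°

∠(j31 + 381) = arctan(31/381) = 4.65°
∠(j31) = 90.00°
∠T(j31) = − (4.65° + 90.00°) = -94.65°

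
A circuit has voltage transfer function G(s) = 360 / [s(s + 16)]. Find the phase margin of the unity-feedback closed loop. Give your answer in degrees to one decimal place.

45.1°

Gain crossover: |G(jω)| = 1 at ω ≈ 15.9 rad/s.
∠G(j15.9) = −90° − arctan(15.9/16) ≈ -134.89°
PM = 180° + (-134.89°) = 45.11°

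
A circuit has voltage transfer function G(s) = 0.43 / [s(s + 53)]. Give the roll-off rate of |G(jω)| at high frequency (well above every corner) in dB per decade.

-40 dB/decade

With 0 zeros and 2 poles, the high-frequency asymptotic slope is 20 × (0 − 2) = -40 dB/decade.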